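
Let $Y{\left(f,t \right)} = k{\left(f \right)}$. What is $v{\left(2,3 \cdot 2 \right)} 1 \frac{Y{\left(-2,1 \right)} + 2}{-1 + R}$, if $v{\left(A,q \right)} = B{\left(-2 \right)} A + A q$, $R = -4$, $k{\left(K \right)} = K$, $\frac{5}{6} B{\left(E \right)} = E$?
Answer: $0$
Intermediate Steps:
$B{\left(E \right)} = \frac{6 E}{5}$
$Y{\left(f,t \right)} = f$
$v{\left(A,q \right)} = - \frac{12 A}{5} + A q$ ($v{\left(A,q \right)} = \frac{6}{5} \left(-2\right) A + A q = - \frac{12 A}{5} + A q$)
$v{\left(2,3 \cdot 2 \right)} 1 \frac{Y{\left(-2,1 \right)} + 2}{-1 + R} = \frac{1}{5} \cdot 2 \left(-12 + 5 \cdot 3 \cdot 2\right) 1 \frac{-2 + 2}{-1 - 4} = \frac{1}{5} \cdot 2 \left(-12 + 5 \cdot 6\right) 1 \frac{0}{-5} = \frac{1}{5} \cdot 2 \left(-12 + 30\right) 1 \cdot 0 \left(- \frac{1}{5}\right) = \frac{1}{5} \cdot 2 \cdot 18 \cdot 1 \cdot 0 = \frac{36}{5} \cdot 1 \cdot 0 = \frac{36}{5} \cdot 0 = 0$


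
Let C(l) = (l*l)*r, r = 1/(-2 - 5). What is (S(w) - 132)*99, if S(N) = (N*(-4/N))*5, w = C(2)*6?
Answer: -15048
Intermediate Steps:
r = -⅐ (r = 1/(-7) = -⅐ ≈ -0.14286)
C(l) = -l²/7 (C(l) = (l*l)*(-⅐) = l²*(-⅐) = -l²/7)
w = -24/7 (w = -⅐*2²*6 = -⅐*4*6 = -4/7*6 = -24/7 ≈ -3.4286)
S(N) = -20 (S(N) = -4*5 = -20)
(S(w) - 132)*99 = (-20 - 132)*99 = -152*99 = -15048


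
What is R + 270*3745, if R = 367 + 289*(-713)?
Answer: 805460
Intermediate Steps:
R = -205690 (R = 367 - 206057 = -205690)
R + 270*3745 = -205690 + 270*3745 = -205690 + 1011150 = 805460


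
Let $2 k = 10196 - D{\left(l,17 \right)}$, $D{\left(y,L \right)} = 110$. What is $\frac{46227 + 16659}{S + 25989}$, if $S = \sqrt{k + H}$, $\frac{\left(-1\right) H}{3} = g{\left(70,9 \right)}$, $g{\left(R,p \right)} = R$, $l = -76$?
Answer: $\frac{90796903}{37523516} - \frac{10481 \sqrt{537}}{37523516} \approx 2.4133$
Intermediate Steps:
$H = -210$ ($H = \left(-3\right) 70 = -210$)
$k = 5043$ ($k = \frac{10196 - 110}{2} = \frac{1}{2} \cdot 10086 = 5043$)
$S = 3 \sqrt{537}$ ($S = \sqrt{5043 - 210} = \sqrt{4833} = 3 \sqrt{537} \approx 69.52$)
$\frac{46227 + 16659}{S + 25989} = \frac{46227 + 16659}{3 \sqrt{537} + 25989} = \frac{62886}{25989 + 3 \sqrt{537}}$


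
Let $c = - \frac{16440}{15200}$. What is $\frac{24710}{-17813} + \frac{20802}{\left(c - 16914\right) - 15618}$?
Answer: $- \frac{148762206430}{73404825741} \approx -2.0266$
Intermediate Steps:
$c = - \frac{411}{380}$ ($c = \left(-16440\right) \frac{1}{15200} = - \frac{411}{380} \approx -1.0816$)
$\frac{24710}{-17813} + \frac{20802}{\left(c - 16914\right) - 15618} = \frac{24710}{-17813} + \frac{20802}{\left(- \frac{411}{380} - 16914\right) - 15618} = 24710 \left(- \frac{1}{17813}\right) + \frac{20802}{- \frac{6427731}{380} - 15618} = - \frac{24710}{17813} + \frac{20802}{- \frac{12362571}{380}} = - \frac{24710}{17813} + 20802 \left(- \frac{380}{12362571}\right) = - \frac{24710}{17813} - \frac{2634920}{4120857} = - \frac{148762206430}{73404825741}$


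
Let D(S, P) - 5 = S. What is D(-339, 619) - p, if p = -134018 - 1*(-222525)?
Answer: -88841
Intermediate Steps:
p = 88507 (p = -134018 + 222525 = 88507)
D(S, P) = 5 + S
D(-339, 619) - p = (5 - 339) - 1*88507 = -334 - 88507 = -88841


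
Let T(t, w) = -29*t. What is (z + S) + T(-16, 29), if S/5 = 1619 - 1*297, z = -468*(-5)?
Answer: 9414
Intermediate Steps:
z = 2340
S = 6610 (S = 5*(1619 - 1*297) = 5*(1619 - 297) = 5*1322 = 6610)
(z + S) + T(-16, 29) = (2340 + 6610) - 29*(-16) = 8950 + 464 = 9414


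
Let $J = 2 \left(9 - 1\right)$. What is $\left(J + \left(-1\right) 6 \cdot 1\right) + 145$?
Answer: $155$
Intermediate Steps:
$J = 16$ ($J = 2 \cdot 8 = 16$)
$\left(J + \left(-1\right) 6 \cdot 1\right) + 145 = \left(16 + \left(-1\right) 6 \cdot 1\right) + 145 = \left(16 - 6\right) + 145 = 10 + 145 = 155$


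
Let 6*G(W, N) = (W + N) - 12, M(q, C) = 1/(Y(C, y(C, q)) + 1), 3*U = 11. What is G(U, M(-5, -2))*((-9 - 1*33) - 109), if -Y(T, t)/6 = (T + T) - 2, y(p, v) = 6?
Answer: 69611/333 ≈ 209.04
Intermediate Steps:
U = 11/3 (U = (⅓)*11 = 11/3 ≈ 3.6667)
Y(T, t) = 12 - 12*T (Y(T, t) = -6*((T + T) - 2) = -6*(2*T - 2) = -6*(-2 + 2*T) = 12 - 12*T)
M(q, C) = 1/(13 - 12*C) (M(q, C) = 1/((12 - 12*C) + 1) = 1/(13 - 12*C))
G(W, N) = -2 + N/6 + W/6 (G(W, N) = ((W + N) - 12)/6 = ((N + W) - 12)/6 = (-12 + N + W)/6 = -2 + N/6 + W/6)
G(U, M(-5, -2))*((-9 - 1*33) - 109) = (-2 + (-1/(-13 + 12*(-2)))/6 + (⅙)*(11/3))*((-9 - 1*33) - 109) = (-2 + (-1/(-13 - 24))/6 + 11/18)*((-9 - 33) - 109) = (-2 + (-1/(-37))/6 + 11/18)*(-42 - 109) = (-2 + (-1*(-1/37))/6 + 11/18)*(-151) = (-2 + (⅙)*(1/37) + 11/18)*(-151) = (-2 + 1/222 + 11/18)*(-151) = -461/333*(-151) = 69611/333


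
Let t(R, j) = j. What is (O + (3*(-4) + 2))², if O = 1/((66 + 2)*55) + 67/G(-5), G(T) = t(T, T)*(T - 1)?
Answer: 7593205321/125888400 ≈ 60.317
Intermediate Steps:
G(T) = T*(-1 + T) (G(T) = T*(T - 1) = T*(-1 + T))
O = 25061/11220 (O = 1/((66 + 2)*55) + 67/((-5*(-1 - 5))) = (1/55)/68 + 67/((-5*(-6))) = (1/68)*(1/55) + 67/30 = 1/3740 + 67*(1/30) = 1/3740 + 67/30 = 25061/11220 ≈ 2.2336)
(O + (3*(-4) + 2))² = (25061/11220 + (3*(-4) + 2))² = (25061/11220 + (-12 + 2))² = (25061/11220 - 10)² = (-87139/11220)² = 7593205321/125888400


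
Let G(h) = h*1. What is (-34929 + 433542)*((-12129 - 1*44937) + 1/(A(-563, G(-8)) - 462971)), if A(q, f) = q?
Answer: -10544123530663185/463534 ≈ -2.2747e+10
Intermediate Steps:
G(h) = h
(-34929 + 433542)*((-12129 - 1*44937) + 1/(A(-563, G(-8)) - 462971)) = (-34929 + 433542)*((-12129 - 1*44937) + 1/(-563 - 462971)) = 398613*((-12129 - 44937) + 1/(-463534)) = 398613*(-57066 - 1/463534) = 398613*(-26452031245/463534) = -10544123530663185/463534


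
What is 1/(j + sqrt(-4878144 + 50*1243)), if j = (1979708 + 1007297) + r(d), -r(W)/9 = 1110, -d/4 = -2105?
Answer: 2977015/8862623126219 - I*sqrt(4815994)/8862623126219 ≈ 3.3591e-7 - 2.4762e-10*I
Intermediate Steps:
d = 8420 (d = -4*(-2105) = 8420)
r(W) = -9990 (r(W) = -9*1110 = -9990)
j = 2977015 (j = (1979708 + 1007297) - 9990 = 2987005 - 9990 = 2977015)
1/(j + sqrt(-4878144 + 50*1243)) = 1/(2977015 + sqrt(-4878144 + 50*1243)) = 1/(2977015 + sqrt(-4878144 + 62150)) = 1/(2977015 + sqrt(-4815994)) = 1/(2977015 + I*sqrt(4815994))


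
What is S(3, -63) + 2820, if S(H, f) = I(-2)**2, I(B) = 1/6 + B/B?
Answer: 101569/36 ≈ 2821.4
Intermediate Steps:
I(B) = 7/6 (I(B) = 1*(1/6) + 1 = 1/6 + 1 = 7/6)
S(H, f) = 49/36 (S(H, f) = (7/6)**2 = 49/36)
S(3, -63) + 2820 = 49/36 + 2820 = 101569/36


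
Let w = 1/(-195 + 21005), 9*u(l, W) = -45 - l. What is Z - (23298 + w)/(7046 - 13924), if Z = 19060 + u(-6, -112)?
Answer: 8183834661203/429393540 ≈ 19059.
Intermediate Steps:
u(l, W) = -5 - l/9 (u(l, W) = (-45 - l)/9 = -5 - l/9)
w = 1/20810 ≈ 4.8054e-5
Z = 57167/3 (Z = 19060 + (-5 - ⅑*(-6)) = 19060 + (-5 + ⅔) = 19060 - 13/3 = 57167/3 ≈ 19056.)
Z - (23298 + w)/(7046 - 13924) = 57167/3 - (23298 + 1/20810)/(7046 - 13924) = 57167/3 - 484831381/(20810*(-6878)) = 57167/3 - 484831381*(-1)/(20810*6878) = 57167/3 - 1*(-484831381/143131180) = 57167/3 + 484831381/143131180 = 8183834661203/429393540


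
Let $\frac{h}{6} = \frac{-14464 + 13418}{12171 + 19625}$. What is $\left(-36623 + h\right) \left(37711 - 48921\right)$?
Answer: $\frac{3263430493160}{7949} \approx 4.1055 \cdot 10^{8}$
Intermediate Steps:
$h = - \frac{1569}{7949}$ ($h = 6 \frac{-14464 + 13418}{12171 + 19625} = 6 \left(- \frac{1046}{31796}\right) = 6 \left(\left(-1046\right) \frac{1}{31796}\right) = 6 \left(- \frac{523}{15898}\right) = - \frac{1569}{7949} \approx -0.19738$)
$\left(-36623 + h\right) \left(37711 - 48921\right) = \left(-36623 - \frac{1569}{7949}\right) \left(37711 - 48921\right) = \left(- \frac{291117796}{7949}\right) \left(-11210\right) = \frac{3263430493160}{7949}$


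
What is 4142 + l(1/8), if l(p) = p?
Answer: 33137/8 ≈ 4142.1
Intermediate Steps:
4142 + l(1/8) = 4142 + 1/8 = 4142 + ⅛ = 33137/8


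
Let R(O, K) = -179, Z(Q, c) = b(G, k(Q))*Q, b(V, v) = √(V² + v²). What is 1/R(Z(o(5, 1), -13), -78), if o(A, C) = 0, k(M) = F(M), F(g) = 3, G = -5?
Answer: -1/179 ≈ -0.0055866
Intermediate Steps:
k(M) = 3
Z(Q, c) = Q*√34 (Z(Q, c) = √((-5)² + 3²)*Q = √(25 + 9)*Q = √34*Q = Q*√34)
1/R(Z(o(5, 1), -13), -78) = 1/(-179) = -1/179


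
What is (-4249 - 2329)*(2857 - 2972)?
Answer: 756470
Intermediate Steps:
(-4249 - 2329)*(2857 - 2972) = -6578*(-115) = 756470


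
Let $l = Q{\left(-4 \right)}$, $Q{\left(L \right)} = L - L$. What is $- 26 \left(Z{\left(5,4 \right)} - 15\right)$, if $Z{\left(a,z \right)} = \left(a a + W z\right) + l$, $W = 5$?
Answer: $-780$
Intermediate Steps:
$Q{\left(L \right)} = 0$
$l = 0$
$Z{\left(a,z \right)} = a^{2} + 5 z$ ($Z{\left(a,z \right)} = \left(a a + 5 z\right) + 0 = \left(a^{2} + 5 z\right) + 0 = a^{2} + 5 z$)
$- 26 \left(Z{\left(5,4 \right)} - 15\right) = - 26 \left(\left(5^{2} + 5 \cdot 4\right) - 15\right) = - 26 \left(\left(25 + 20\right) - 15\right) = - 26 \left(45 - 15\right) = \left(-26\right) 30 = -780$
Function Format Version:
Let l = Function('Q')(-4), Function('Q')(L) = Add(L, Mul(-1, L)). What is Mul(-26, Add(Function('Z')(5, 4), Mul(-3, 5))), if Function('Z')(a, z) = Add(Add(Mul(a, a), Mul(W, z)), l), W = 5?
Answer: -780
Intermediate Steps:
Function('Q')(L) = 0
l = 0
Function('Z')(a, z) = Add(Pow(a, 2), Mul(5, z)) (Function('Z')(a, z) = Add(Add(Mul(a, a), Mul(5, z)), 0) = Add(Add(Pow(a, 2), Mul(5, z)), 0) = Add(Pow(a, 2), Mul(5, z)))
Mul(-26, Add(Function('Z')(5, 4), Mul(-3, 5))) = Mul(-26, Add(Add(Pow(5, 2), Mul(5, 4)), Mul(-3, 5))) = Mul(-26, Add(Add(25, 20), -15)) = Mul(-26, Add(45, -15)) = Mul(-26, 30) = -780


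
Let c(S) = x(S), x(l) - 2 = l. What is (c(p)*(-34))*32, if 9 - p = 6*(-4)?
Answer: -38080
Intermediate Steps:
x(l) = 2 + l
p = 33 (p = 9 - 6*(-4) = 9 - 1*(-24) = 9 + 24 = 33)
c(S) = 2 + S
(c(p)*(-34))*32 = ((2 + 33)*(-34))*32 = (35*(-34))*32 = -1190*32 = -38080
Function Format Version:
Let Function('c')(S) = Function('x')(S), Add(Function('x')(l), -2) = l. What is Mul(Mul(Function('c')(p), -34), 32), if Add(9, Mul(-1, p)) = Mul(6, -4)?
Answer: -38080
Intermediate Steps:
Function('x')(l) = Add(2, l)
p = 33 (p = Add(9, Mul(-1, Mul(6, -4))) = Add(9, Mul(-1, -24)) = Add(9, 24) = 33)
Function('c')(S) = Add(2, S)
Mul(Mul(Function('c')(p), -34), 32) = Mul(Mul(Add(2, 33), -34), 32) = Mul(Mul(35, -34), 32) = Mul(-1190, 32) = -38080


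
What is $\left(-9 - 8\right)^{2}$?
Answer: $289$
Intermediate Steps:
$\left(-9 - 8\right)^{2} = \left(-17\right)^{2} = 289$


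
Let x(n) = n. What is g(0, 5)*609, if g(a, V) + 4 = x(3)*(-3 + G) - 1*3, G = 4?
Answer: -2436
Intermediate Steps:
g(a, V) = -4 (g(a, V) = -4 + (3*(-3 + 4) - 1*3) = -4 + (3*1 - 3) = -4 + (3 - 3) = -4 + 0 = -4)
g(0, 5)*609 = -4*609 = -2436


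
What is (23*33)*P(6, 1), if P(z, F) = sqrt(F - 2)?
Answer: 759*I ≈ 759.0*I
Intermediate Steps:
P(z, F) = sqrt(-2 + F)
(23*33)*P(6, 1) = (23*33)*sqrt(-2 + 1) = 759*sqrt(-1) = 759*I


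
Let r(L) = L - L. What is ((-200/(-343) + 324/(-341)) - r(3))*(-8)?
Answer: 343456/116963 ≈ 2.9365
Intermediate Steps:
r(L) = 0
((-200/(-343) + 324/(-341)) - r(3))*(-8) = ((-200/(-343) + 324/(-341)) - 1*0)*(-8) = ((-200*(-1/343) + 324*(-1/341)) + 0)*(-8) = ((200/343 - 324/341) + 0)*(-8) = (-42932/116963 + 0)*(-8) = -42932/116963*(-8) = 343456/116963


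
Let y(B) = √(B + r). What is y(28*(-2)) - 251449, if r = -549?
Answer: -251449 + 11*I*√5 ≈ -2.5145e+5 + 24.597*I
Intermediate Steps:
y(B) = √(-549 + B) (y(B) = √(B - 549) = √(-549 + B))
y(28*(-2)) - 251449 = √(-549 + 28*(-2)) - 251449 = √(-549 - 56) - 251449 = √(-605) - 251449 = 11*I*√5 - 251449 = -251449 + 11*I*√5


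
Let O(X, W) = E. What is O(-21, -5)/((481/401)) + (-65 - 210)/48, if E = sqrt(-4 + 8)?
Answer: -93779/23088 ≈ -4.0618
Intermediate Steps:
E = 2 (E = sqrt(4) = 2)
O(X, W) = 2
O(-21, -5)/((481/401)) + (-65 - 210)/48 = 2/((481/401)) + (-65 - 210)/48 = 2/((481*(1/401))) - 275*1/48 = 2/(481/401) - 275/48 = 2*(401/481) - 275/48 = 802/481 - 275/48 = -93779/23088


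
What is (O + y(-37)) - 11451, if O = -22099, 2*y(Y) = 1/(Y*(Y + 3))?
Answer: -84411799/2516 ≈ -33550.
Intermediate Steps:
y(Y) = 1/(2*Y*(3 + Y)) (y(Y) = 1/(2*((Y*(Y + 3)))) = 1/(2*((Y*(3 + Y)))) = (1/(Y*(3 + Y)))/2 = 1/(2*Y*(3 + Y)))
(O + y(-37)) - 11451 = (-22099 + (1/2)/(-37*(3 - 37))) - 11451 = (-22099 + (1/2)*(-1/37)/(-34)) - 11451 = (-22099 + (1/2)*(-1/37)*(-1/34)) - 11451 = (-22099 + 1/2516) - 11451 = -55601083/2516 - 11451 = -84411799/2516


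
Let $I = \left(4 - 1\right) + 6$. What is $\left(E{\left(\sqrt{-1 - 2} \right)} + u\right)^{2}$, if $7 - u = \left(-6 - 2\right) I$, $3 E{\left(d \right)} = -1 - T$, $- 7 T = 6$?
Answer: $\frac{2748964}{441} \approx 6233.5$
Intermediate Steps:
$I = 9$ ($I = 3 + 6 = 9$)
$T = - \frac{6}{7}$ ($T = \left(- \frac{1}{7}\right) 6 = - \frac{6}{7} \approx -0.85714$)
$E{\left(d \right)} = - \frac{1}{21}$ ($E{\left(d \right)} = \frac{-1 - - \frac{6}{7}}{3} = \frac{-1 + \frac{6}{7}}{3} = \frac{1}{3} \left(- \frac{1}{7}\right) = - \frac{1}{21}$)
$u = 79$ ($u = 7 - \left(-6 - 2\right) 9 = 7 - \left(-8\right) 9 = 7 - -72 = 7 + 72 = 79$)
$\left(E{\left(\sqrt{-1 - 2} \right)} + u\right)^{2} = \left(- \frac{1}{21} + 79\right)^{2} = \left(\frac{1658}{21}\right)^{2} = \frac{2748964}{441}$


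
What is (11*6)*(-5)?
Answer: -330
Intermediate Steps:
(11*6)*(-5) = 66*(-5) = -330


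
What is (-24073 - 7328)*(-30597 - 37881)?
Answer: 2150277678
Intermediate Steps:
(-24073 - 7328)*(-30597 - 37881) = -31401*(-68478) = 2150277678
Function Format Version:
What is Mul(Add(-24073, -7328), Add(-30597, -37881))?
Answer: 2150277678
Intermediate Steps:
Mul(Add(-24073, -7328), Add(-30597, -37881)) = Mul(-31401, -68478) = 2150277678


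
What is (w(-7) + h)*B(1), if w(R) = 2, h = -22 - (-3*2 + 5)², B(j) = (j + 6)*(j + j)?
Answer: -294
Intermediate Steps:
B(j) = 2*j*(6 + j) (B(j) = (6 + j)*(2*j) = 2*j*(6 + j))
h = -23 (h = -22 - (-6 + 5)² = -22 - 1*(-1)² = -22 - 1*1 = -22 - 1 = -23)
(w(-7) + h)*B(1) = (2 - 23)*(2*1*(6 + 1)) = -42*7 = -21*14 = -294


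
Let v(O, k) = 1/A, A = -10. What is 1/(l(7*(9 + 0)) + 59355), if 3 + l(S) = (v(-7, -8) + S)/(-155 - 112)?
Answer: 2670/158469211 ≈ 1.6849e-5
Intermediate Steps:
v(O, k) = -⅒ (v(O, k) = 1/(-10) = -⅒)
l(S) = -8009/2670 - S/267 (l(S) = -3 + (-⅒ + S)/(-155 - 112) = -3 + (-⅒ + S)/(-267) = -3 + (-⅒ + S)*(-1/267) = -3 + (1/2670 - S/267) = -8009/2670 - S/267)
1/(l(7*(9 + 0)) + 59355) = 1/((-8009/2670 - 7*(9 + 0)/267) + 59355) = 1/((-8009/2670 - 7*9/267) + 59355) = 1/((-8009/2670 - 1/267*63) + 59355) = 1/((-8009/2670 - 21/89) + 59355) = 1/(-8639/2670 + 59355) = 1/(158469211/2670) = 2670/158469211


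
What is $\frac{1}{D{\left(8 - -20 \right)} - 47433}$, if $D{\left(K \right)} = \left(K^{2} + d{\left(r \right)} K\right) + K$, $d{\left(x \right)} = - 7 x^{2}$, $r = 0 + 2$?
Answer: $- \frac{1}{47405} \approx -2.1095 \cdot 10^{-5}$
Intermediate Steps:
$r = 2$
$D{\left(K \right)} = K^{2} - 27 K$ ($D{\left(K \right)} = \left(K^{2} + - 7 \cdot 2^{2} K\right) + K = \left(K^{2} + \left(-7\right) 4 K\right) + K = \left(K^{2} - 28 K\right) + K = K^{2} - 27 K$)
$\frac{1}{D{\left(8 - -20 \right)} - 47433} = \frac{1}{\left(8 - -20\right) \left(-27 + \left(8 - -20\right)\right) - 47433} = \frac{1}{\left(8 + 20\right) \left(-27 + \left(8 + 20\right)\right) - 47433} = \frac{1}{28 \left(-27 + 28\right) - 47433} = \frac{1}{28 \cdot 1 - 47433} = \frac{1}{28 - 47433} = \frac{1}{-47405} = - \frac{1}{47405}$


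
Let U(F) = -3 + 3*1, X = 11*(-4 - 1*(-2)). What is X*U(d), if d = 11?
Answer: 0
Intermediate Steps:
X = -22 (X = 11*(-4 + 2) = 11*(-2) = -22)
U(F) = 0 (U(F) = -3 + 3 = 0)
X*U(d) = -22*0 = 0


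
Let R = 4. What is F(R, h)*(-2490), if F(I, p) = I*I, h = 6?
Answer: -39840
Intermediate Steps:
F(I, p) = I²
F(R, h)*(-2490) = 4²*(-2490) = 16*(-2490) = -39840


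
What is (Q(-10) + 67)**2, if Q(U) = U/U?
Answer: 4624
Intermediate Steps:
Q(U) = 1
(Q(-10) + 67)**2 = (1 + 67)**2 = 68**2 = 4624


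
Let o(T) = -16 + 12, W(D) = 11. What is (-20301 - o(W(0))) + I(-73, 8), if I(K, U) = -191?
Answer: -20488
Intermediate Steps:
o(T) = -4
(-20301 - o(W(0))) + I(-73, 8) = (-20301 - 1*(-4)) - 191 = (-20301 + 4) - 191 = -20297 - 191 = -20488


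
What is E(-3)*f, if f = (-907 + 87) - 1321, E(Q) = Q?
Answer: 6423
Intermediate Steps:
f = -2141 (f = -820 - 1321 = -2141)
E(-3)*f = -3*(-2141) = 6423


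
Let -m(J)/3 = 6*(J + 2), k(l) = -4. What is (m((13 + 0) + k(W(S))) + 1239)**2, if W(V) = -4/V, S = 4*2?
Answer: 1083681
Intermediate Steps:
S = 8
m(J) = -36 - 18*J (m(J) = -18*(J + 2) = -18*(2 + J) = -3*(12 + 6*J) = -36 - 18*J)
(m((13 + 0) + k(W(S))) + 1239)**2 = ((-36 - 18*((13 + 0) - 4)) + 1239)**2 = ((-36 - 18*(13 - 4)) + 1239)**2 = ((-36 - 18*9) + 1239)**2 = ((-36 - 162) + 1239)**2 = (-198 + 1239)**2 = 1041**2 = 1083681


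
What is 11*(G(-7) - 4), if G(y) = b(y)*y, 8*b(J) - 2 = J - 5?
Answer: 209/4 ≈ 52.250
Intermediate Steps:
b(J) = -3/8 + J/8 (b(J) = ¼ + (J - 5)/8 = ¼ + (-5 + J)/8 = ¼ + (-5/8 + J/8) = -3/8 + J/8)
G(y) = y*(-3/8 + y/8) (G(y) = (-3/8 + y/8)*y = y*(-3/8 + y/8))
11*(G(-7) - 4) = 11*((⅛)*(-7)*(-3 - 7) - 4) = 11*((⅛)*(-7)*(-10) - 4) = 11*(35/4 - 4) = 11*(19/4) = 209/4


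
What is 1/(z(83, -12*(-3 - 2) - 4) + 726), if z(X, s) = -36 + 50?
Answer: 1/740 ≈ 0.0013514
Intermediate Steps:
z(X, s) = 14
1/(z(83, -12*(-3 - 2) - 4) + 726) = 1/(14 + 726) = 1/740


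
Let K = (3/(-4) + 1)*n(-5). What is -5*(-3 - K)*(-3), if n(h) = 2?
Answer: -105/2 ≈ -52.500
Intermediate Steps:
K = ½ (K = (3/(-4) + 1)*2 = (3*(-¼) + 1)*2 = (-¾ + 1)*2 = (¼)*2 = ½ ≈ 0.50000)
-5*(-3 - K)*(-3) = -5*(-3 - 1*½)*(-3) = -5*(-3 - ½)*(-3) = -5*(-7/2)*(-3) = (35/2)*(-3) = -105/2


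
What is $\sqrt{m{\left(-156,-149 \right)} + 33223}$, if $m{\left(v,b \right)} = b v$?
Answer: $\sqrt{56467} \approx 237.63$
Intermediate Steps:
$\sqrt{m{\left(-156,-149 \right)} + 33223} = \sqrt{\left(-149\right) \left(-156\right) + 33223} = \sqrt{23244 + 33223} = \sqrt{56467}$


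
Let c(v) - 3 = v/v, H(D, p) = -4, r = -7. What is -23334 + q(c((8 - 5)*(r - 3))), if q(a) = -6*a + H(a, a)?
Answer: -23362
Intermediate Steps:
c(v) = 4 (c(v) = 3 + v/v = 3 + 1 = 4)
q(a) = -4 - 6*a (q(a) = -6*a - 4 = -4 - 6*a)
-23334 + q(c((8 - 5)*(r - 3))) = -23334 + (-4 - 6*4) = -23334 + (-4 - 24) = -23334 - 28 = -23362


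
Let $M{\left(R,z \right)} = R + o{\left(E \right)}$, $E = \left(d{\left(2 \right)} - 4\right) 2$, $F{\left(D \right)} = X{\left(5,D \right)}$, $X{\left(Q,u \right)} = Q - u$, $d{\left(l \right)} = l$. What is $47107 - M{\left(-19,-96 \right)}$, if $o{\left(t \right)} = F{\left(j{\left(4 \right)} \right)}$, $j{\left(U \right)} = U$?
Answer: $47125$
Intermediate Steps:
$F{\left(D \right)} = 5 - D$
$E = -4$ ($E = \left(2 - 4\right) 2 = \left(-2\right) 2 = -4$)
$o{\left(t \right)} = 1$ ($o{\left(t \right)} = 5 - 4 = 1$)
$M{\left(R,z \right)} = 1 + R$ ($M{\left(R,z \right)} = R + 1 = 1 + R$)
$47107 - M{\left(-19,-96 \right)} = 47107 - \left(1 - 19\right) = 47107 - -18 = 47107 + 18 = 47125$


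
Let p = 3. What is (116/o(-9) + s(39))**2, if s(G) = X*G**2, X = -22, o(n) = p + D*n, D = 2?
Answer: 252050186116/225 ≈ 1.1202e+9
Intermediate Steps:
o(n) = 3 + 2*n
s(G) = -22*G**2
(116/o(-9) + s(39))**2 = (116/(3 + 2*(-9)) - 22*39**2)**2 = (116/(3 - 18) - 22*1521)**2 = (116/(-15) - 33462)**2 = (116*(-1/15) - 33462)**2 = (-116/15 - 33462)**2 = (-502046/15)**2 = 252050186116/225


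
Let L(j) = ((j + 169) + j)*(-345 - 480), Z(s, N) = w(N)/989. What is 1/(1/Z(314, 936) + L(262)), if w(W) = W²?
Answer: -876096/500885984611 ≈ -1.7491e-6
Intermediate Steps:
Z(s, N) = N²/989
L(j) = -139425 - 1650*j (L(j) = ((169 + j) + j)*(-825) = (169 + 2*j)*(-825) = -139425 - 1650*j)
1/(1/Z(314, 936) + L(262)) = 1/(1/((1/989)*936²) + (-139425 - 1650*262)) = 1/(1/((1/989)*876096) + (-139425 - 432300)) = 1/(1/(876096/989) - 571725) = 1/(989/876096 - 571725) = 1/(-500885984611/876096) = -876096/500885984611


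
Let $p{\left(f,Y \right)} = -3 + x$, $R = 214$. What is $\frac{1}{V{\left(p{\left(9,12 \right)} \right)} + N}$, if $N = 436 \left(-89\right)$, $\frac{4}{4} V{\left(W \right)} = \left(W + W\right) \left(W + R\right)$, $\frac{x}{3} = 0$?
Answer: $- \frac{1}{40070} \approx -2.4956 \cdot 10^{-5}$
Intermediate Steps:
$x = 0$ ($x = 3 \cdot 0 = 0$)
$p{\left(f,Y \right)} = -3$ ($p{\left(f,Y \right)} = -3 + 0 = -3$)
$V{\left(W \right)} = 2 W \left(214 + W\right)$ ($V{\left(W \right)} = \left(W + W\right) \left(W + 214\right) = 2 W \left(214 + W\right)$)
$N = -38804$
$\frac{1}{V{\left(p{\left(9,12 \right)} \right)} + N} = \frac{1}{2 \left(-3\right) \left(214 - 3\right) - 38804} = \frac{1}{2 \left(-3\right) 211 - 38804} = \frac{1}{-1266 - 38804} = \frac{1}{-40070} = - \frac{1}{40070}$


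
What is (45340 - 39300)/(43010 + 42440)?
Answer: 604/8545 ≈ 0.070685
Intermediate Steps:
(45340 - 39300)/(43010 + 42440) = 6040/85450 = 6040*(1/85450) = 604/8545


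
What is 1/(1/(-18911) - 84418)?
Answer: -18911/1596428799 ≈ -1.1846e-5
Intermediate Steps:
1/(1/(-18911) - 84418) = 1/(-1/18911 - 84418) = 1/(-1596428799/18911) = -18911/1596428799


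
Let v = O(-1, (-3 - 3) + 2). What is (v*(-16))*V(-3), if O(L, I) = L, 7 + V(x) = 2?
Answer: -80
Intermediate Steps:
V(x) = -5 (V(x) = -7 + 2 = -5)
v = -1
(v*(-16))*V(-3) = -1*(-16)*(-5) = 16*(-5) = -80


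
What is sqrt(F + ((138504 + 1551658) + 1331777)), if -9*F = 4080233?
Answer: sqrt(23117218)/3 ≈ 1602.7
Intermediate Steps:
F = -4080233/9 (F = -1/9*4080233 = -4080233/9 ≈ -4.5336e+5)
sqrt(F + ((138504 + 1551658) + 1331777)) = sqrt(-4080233/9 + ((138504 + 1551658) + 1331777)) = sqrt(-4080233/9 + (1690162 + 1331777)) = sqrt(-4080233/9 + 3021939) = sqrt(23117218/9) = sqrt(23117218)/3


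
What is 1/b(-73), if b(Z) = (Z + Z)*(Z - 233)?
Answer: 1/44676 ≈ 2.2383e-5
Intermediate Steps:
b(Z) = 2*Z*(-233 + Z) (b(Z) = (2*Z)*(-233 + Z) = 2*Z*(-233 + Z))
1/b(-73) = 1/(2*(-73)*(-233 - 73)) = 1/(2*(-73)*(-306)) = 1/44676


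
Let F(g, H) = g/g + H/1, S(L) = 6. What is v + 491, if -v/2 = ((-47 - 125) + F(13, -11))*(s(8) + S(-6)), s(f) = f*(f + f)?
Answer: 49267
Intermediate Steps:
F(g, H) = 1 + H (F(g, H) = 1 + H*1 = 1 + H)
s(f) = 2*f² (s(f) = f*(2*f) = 2*f²)
v = 48776 (v = -2*((-47 - 125) + (1 - 11))*(2*8² + 6) = -2*(-172 - 10)*(2*64 + 6) = -(-364)*(128 + 6) = -(-364)*134 = -2*(-24388) = 48776)
v + 491 = 48776 + 491 = 49267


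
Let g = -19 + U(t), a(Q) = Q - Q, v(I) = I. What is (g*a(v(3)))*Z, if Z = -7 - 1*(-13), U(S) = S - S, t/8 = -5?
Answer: 0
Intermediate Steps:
t = -40 (t = 8*(-5) = -40)
U(S) = 0
a(Q) = 0
Z = 6 (Z = -7 + 13 = 6)
g = -19 (g = -19 + 0 = -19)
(g*a(v(3)))*Z = -19*0*6 = 0*6 = 0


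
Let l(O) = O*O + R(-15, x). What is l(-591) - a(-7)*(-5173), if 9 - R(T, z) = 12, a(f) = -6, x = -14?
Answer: 318240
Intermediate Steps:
R(T, z) = -3 (R(T, z) = 9 - 1*12 = 9 - 12 = -3)
l(O) = -3 + O² (l(O) = O*O - 3 = O² - 3 = -3 + O²)
l(-591) - a(-7)*(-5173) = (-3 + (-591)²) - (-6)*(-5173) = (-3 + 349281) - 1*31038 = 349278 - 31038 = 318240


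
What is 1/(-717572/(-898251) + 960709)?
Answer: 898251/862958537531 ≈ 1.0409e-6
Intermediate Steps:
1/(-717572/(-898251) + 960709) = 1/(-717572*(-1/898251) + 960709) = 1/(717572/898251 + 960709) = 1/(862958537531/898251) = 898251/862958537531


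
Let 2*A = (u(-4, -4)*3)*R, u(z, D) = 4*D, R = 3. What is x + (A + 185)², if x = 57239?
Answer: 70008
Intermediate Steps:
A = -72 (A = (((4*(-4))*3)*3)/2 = (-16*3*3)/2 = (-48*3)/2 = (½)*(-144) = -72)
x + (A + 185)² = 57239 + (-72 + 185)² = 57239 + 113² = 57239 + 12769 = 70008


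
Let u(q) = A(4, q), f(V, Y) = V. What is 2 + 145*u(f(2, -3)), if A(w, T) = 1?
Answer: 147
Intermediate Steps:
u(q) = 1
2 + 145*u(f(2, -3)) = 2 + 145*1 = 2 + 145 = 147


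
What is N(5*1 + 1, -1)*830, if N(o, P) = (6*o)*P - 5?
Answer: -34030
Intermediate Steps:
N(o, P) = -5 + 6*P*o (N(o, P) = 6*P*o - 5 = -5 + 6*P*o)
N(5*1 + 1, -1)*830 = (-5 + 6*(-1)*(5*1 + 1))*830 = (-5 + 6*(-1)*(5 + 1))*830 = (-5 + 6*(-1)*6)*830 = (-5 - 36)*830 = -41*830 = -34030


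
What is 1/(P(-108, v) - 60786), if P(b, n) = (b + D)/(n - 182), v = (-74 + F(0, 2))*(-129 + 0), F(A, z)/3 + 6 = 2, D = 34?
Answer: -5456/331648453 ≈ -1.6451e-5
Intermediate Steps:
F(A, z) = -12 (F(A, z) = -18 + 3*2 = -18 + 6 = -12)
v = 11094 (v = (-74 - 12)*(-129 + 0) = -86*(-129) = 11094)
P(b, n) = (34 + b)/(-182 + n) (P(b, n) = (b + 34)/(n - 182) = (34 + b)/(-182 + n))
1/(P(-108, v) - 60786) = 1/((34 - 108)/(-182 + 11094) - 60786) = 1/(-74/10912 - 60786) = 1/((1/10912)*(-74) - 60786) = 1/(-37/5456 - 60786) = 1/(-331648453/5456) = -5456/331648453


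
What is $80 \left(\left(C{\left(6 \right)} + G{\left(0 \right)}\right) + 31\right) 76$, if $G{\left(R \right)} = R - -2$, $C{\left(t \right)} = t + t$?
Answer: $273600$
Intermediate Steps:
$C{\left(t \right)} = 2 t$
$G{\left(R \right)} = 2 + R$ ($G{\left(R \right)} = R + 2 = 2 + R$)
$80 \left(\left(C{\left(6 \right)} + G{\left(0 \right)}\right) + 31\right) 76 = 80 \left(\left(2 \cdot 6 + \left(2 + 0\right)\right) + 31\right) 76 = 80 \left(\left(12 + 2\right) + 31\right) 76 = 80 \left(14 + 31\right) 76 = 80 \cdot 45 \cdot 76 = 3600 \cdot 76 = 273600$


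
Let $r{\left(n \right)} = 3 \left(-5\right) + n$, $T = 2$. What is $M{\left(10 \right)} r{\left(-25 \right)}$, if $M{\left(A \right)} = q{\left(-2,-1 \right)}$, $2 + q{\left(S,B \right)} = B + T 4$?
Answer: $-200$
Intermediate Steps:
$q{\left(S,B \right)} = 6 + B$ ($q{\left(S,B \right)} = -2 + \left(B + 2 \cdot 4\right) = -2 + \left(B + 8\right) = -2 + \left(8 + B\right) = 6 + B$)
$r{\left(n \right)} = -15 + n$
$M{\left(A \right)} = 5$ ($M{\left(A \right)} = 6 - 1 = 5$)
$M{\left(10 \right)} r{\left(-25 \right)} = 5 \left(-15 - 25\right) = 5 \left(-40\right) = -200$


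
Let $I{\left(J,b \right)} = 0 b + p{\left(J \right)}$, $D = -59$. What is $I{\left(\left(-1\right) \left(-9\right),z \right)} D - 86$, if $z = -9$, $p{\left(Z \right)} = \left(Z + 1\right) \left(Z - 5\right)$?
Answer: $-2446$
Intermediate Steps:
$p{\left(Z \right)} = \left(1 + Z\right) \left(-5 + Z\right)$
$I{\left(J,b \right)} = -5 + J^{2} - 4 J$ ($I{\left(J,b \right)} = 0 b - \left(5 - J^{2} + 4 J\right) = 0 - \left(5 - J^{2} + 4 J\right) = -5 + J^{2} - 4 J$)
$I{\left(\left(-1\right) \left(-9\right),z \right)} D - 86 = \left(-5 + \left(\left(-1\right) \left(-9\right)\right)^{2} - 4 \left(\left(-1\right) \left(-9\right)\right)\right) \left(-59\right) - 86 = \left(-5 + 9^{2} - 36\right) \left(-59\right) - 86 = \left(-5 + 81 - 36\right) \left(-59\right) - 86 = 40 \left(-59\right) - 86 = -2360 - 86 = -2446$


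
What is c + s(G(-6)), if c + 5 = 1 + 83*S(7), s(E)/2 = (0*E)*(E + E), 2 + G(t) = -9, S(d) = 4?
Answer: 328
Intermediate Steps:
G(t) = -11 (G(t) = -2 - 9 = -11)
s(E) = 0 (s(E) = 2*((0*E)*(E + E)) = 2*(0*(2*E)) = 2*0 = 0)
c = 328 (c = -5 + (1 + 83*4) = -5 + (1 + 332) = -5 + 333 = 328)
c + s(G(-6)) = 328 + 0 = 328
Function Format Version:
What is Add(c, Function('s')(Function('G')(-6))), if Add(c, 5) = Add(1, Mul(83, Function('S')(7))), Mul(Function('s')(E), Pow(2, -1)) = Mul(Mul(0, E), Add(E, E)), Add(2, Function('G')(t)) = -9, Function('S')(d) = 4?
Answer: 328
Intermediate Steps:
Function('G')(t) = -11 (Function('G')(t) = Add(-2, -9) = -11)
Function('s')(E) = 0 (Function('s')(E) = Mul(2, Mul(Mul(0, E), Add(E, E))) = Mul(2, Mul(0, Mul(2, E))) = Mul(2, 0) = 0)
c = 328 (c = Add(-5, Add(1, Mul(83, 4))) = Add(-5, Add(1, 332)) = Add(-5, 333) = 328)
Add(c, Function('s')(Function('G')(-6))) = Add(328, 0) = 328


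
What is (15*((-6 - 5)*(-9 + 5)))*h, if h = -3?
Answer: -1980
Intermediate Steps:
(15*((-6 - 5)*(-9 + 5)))*h = (15*((-6 - 5)*(-9 + 5)))*(-3) = (15*(-11*(-4)))*(-3) = (15*44)*(-3) = 660*(-3) = -1980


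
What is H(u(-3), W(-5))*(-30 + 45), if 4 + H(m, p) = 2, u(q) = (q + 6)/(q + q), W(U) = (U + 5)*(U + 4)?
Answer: -30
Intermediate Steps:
W(U) = (4 + U)*(5 + U) (W(U) = (5 + U)*(4 + U) = (4 + U)*(5 + U))
u(q) = (6 + q)/(2*q) (u(q) = (6 + q)/((2*q)) = (6 + q)*(1/(2*q)) = (6 + q)/(2*q))
H(m, p) = -2 (H(m, p) = -4 + 2 = -2)
H(u(-3), W(-5))*(-30 + 45) = -2*(-30 + 45) = -2*15 = -30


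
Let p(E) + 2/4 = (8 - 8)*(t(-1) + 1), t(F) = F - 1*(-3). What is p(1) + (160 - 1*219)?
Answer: -119/2 ≈ -59.500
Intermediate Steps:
t(F) = 3 + F (t(F) = F + 3 = 3 + F)
p(E) = -½ (p(E) = -½ + (8 - 8)*((3 - 1) + 1) = -½ + 0*(2 + 1) = -½ + 0*3 = -½ + 0 = -½)
p(1) + (160 - 1*219) = -½ + (160 - 1*219) = -½ + (160 - 219) = -½ - 59 = -119/2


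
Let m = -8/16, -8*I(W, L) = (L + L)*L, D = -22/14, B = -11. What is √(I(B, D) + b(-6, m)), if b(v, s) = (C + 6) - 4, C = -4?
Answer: 3*I*√57/14 ≈ 1.6178*I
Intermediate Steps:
D = -11/7 (D = -22*1/14 = -11/7 ≈ -1.5714)
I(W, L) = -L²/4 (I(W, L) = -(L + L)*L/8 = -2*L*L/8 = -L²/4)
m = -½ (m = -8*1/16 = -½ ≈ -0.50000)
b(v, s) = -2 (b(v, s) = (-4 + 6) - 4 = 2 - 4 = -2)
√(I(B, D) + b(-6, m)) = √(-(-11/7)²/4 - 2) = √(-¼*121/49 - 2) = √(-121/196 - 2) = √(-513/196) = 3*I*√57/14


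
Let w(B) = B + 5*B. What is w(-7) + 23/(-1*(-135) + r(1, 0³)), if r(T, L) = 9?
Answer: -6025/144 ≈ -41.840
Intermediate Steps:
w(B) = 6*B
w(-7) + 23/(-1*(-135) + r(1, 0³)) = 6*(-7) + 23/(-1*(-135) + 9) = -42 + 23/(135 + 9) = -42 + 23/144 = -6025/144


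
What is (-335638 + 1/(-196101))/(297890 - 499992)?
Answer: 65818947439/39632404302 ≈ 1.6607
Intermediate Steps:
(-335638 + 1/(-196101))/(297890 - 499992) = (-335638 - 1/196101)/(-202102) = -65818947439/196101*(-1/202102) = 65818947439/39632404302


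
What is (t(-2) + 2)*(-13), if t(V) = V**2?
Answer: -78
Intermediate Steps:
(t(-2) + 2)*(-13) = ((-2)**2 + 2)*(-13) = (4 + 2)*(-13) = 6*(-13) = -78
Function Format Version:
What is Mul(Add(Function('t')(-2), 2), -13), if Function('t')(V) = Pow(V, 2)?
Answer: -78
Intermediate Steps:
Mul(Add(Function('t')(-2), 2), -13) = Mul(Add(Pow(-2, 2), 2), -13) = Mul(Add(4, 2), -13) = Mul(6, -13) = -78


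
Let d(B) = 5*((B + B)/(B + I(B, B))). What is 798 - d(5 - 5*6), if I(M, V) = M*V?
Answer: 9581/12 ≈ 798.42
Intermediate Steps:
d(B) = 10*B/(B + B**2) (d(B) = 5*((B + B)/(B + B*B)) = 5*((2*B)/(B + B**2)) = 5*(2*B/(B + B**2)) = 10*B/(B + B**2))
798 - d(5 - 5*6) = 798 - 10/(1 + (5 - 5*6)) = 798 - 10/(1 + (5 - 30)) = 798 - 10/(1 - 25) = 798 - 10/(-24) = 798 - 10*(-1)/24 = 798 - 1*(-5/12) = 798 + 5/12 = 9581/12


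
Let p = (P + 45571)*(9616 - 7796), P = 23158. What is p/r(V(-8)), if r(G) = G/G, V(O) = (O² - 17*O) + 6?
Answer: 125086780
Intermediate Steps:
V(O) = 6 + O² - 17*O
r(G) = 1
p = 125086780 (p = (23158 + 45571)*(9616 - 7796) = 68729*1820 = 125086780)
p/r(V(-8)) = 125086780/1 = 125086780*1 = 125086780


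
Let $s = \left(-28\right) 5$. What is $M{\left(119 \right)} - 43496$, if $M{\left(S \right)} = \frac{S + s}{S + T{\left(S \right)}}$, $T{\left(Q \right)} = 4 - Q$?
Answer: $- \frac{174005}{4} \approx -43501.0$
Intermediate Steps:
$s = -140$
$M{\left(S \right)} = -35 + \frac{S}{4}$ ($M{\left(S \right)} = \frac{S - 140}{S - \left(-4 + S\right)} = \frac{-140 + S}{4} = \left(-140 + S\right) \frac{1}{4} = -35 + \frac{S}{4}$)
$M{\left(119 \right)} - 43496 = \left(-35 + \frac{1}{4} \cdot 119\right) - 43496 = \left(-35 + \frac{119}{4}\right) - 43496 = - \frac{21}{4} - 43496 = - \frac{174005}{4}$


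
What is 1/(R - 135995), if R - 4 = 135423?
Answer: -1/568 ≈ -0.0017606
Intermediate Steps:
R = 135427 (R = 4 + 135423 = 135427)
1/(R - 135995) = 1/(135427 - 135995) = 1/(-568) = -1/568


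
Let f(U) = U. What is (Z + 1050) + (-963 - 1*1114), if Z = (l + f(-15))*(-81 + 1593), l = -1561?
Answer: -2383939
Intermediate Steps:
Z = -2382912 (Z = (-1561 - 15)*(-81 + 1593) = -1576*1512 = -2382912)
(Z + 1050) + (-963 - 1*1114) = (-2382912 + 1050) + (-963 - 1*1114) = -2381862 + (-963 - 1114) = -2381862 - 2077 = -2383939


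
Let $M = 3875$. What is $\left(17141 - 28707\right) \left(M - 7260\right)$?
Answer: $39150910$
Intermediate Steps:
$\left(17141 - 28707\right) \left(M - 7260\right) = \left(17141 - 28707\right) \left(3875 - 7260\right) = \left(-11566\right) \left(-3385\right) = 39150910$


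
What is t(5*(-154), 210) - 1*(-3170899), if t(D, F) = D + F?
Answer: 3170339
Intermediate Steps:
t(5*(-154), 210) - 1*(-3170899) = (5*(-154) + 210) - 1*(-3170899) = (-770 + 210) + 3170899 = -560 + 3170899 = 3170339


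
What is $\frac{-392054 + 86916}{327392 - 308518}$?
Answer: $- \frac{152569}{9437} \approx -16.167$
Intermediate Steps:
$\frac{-392054 + 86916}{327392 - 308518} = - \frac{305138}{18874} = \left(-305138\right) \frac{1}{18874} = - \frac{152569}{9437}$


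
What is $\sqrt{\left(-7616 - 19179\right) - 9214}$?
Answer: $3 i \sqrt{4001} \approx 189.76 i$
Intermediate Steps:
$\sqrt{\left(-7616 - 19179\right) - 9214} = \sqrt{-26795 - 9214} = \sqrt{-36009} = 3 i \sqrt{4001}$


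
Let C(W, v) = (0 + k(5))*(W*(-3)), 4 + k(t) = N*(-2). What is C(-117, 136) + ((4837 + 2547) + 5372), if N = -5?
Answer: 14862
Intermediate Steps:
k(t) = 6 (k(t) = -4 - 5*(-2) = -4 + 10 = 6)
C(W, v) = -18*W (C(W, v) = (0 + 6)*(W*(-3)) = 6*(-3*W) = -18*W)
C(-117, 136) + ((4837 + 2547) + 5372) = -18*(-117) + ((4837 + 2547) + 5372) = 2106 + (7384 + 5372) = 2106 + 12756 = 14862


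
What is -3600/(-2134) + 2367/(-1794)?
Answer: 234537/638066 ≈ 0.36757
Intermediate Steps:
-3600/(-2134) + 2367/(-1794) = -3600*(-1/2134) + 2367*(-1/1794) = 1800/1067 - 789/598 = 234537/638066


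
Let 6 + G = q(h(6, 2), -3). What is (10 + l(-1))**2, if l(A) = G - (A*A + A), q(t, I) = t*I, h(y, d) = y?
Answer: 196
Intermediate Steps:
q(t, I) = I*t
G = -24 (G = -6 - 3*6 = -6 - 18 = -24)
l(A) = -24 - A - A**2 (l(A) = -24 - (A*A + A) = -24 - (A**2 + A) = -24 - (A + A**2) = -24 + (-A - A**2) = -24 - A - A**2)
(10 + l(-1))**2 = (10 + (-24 - 1*(-1) - 1*(-1)**2))**2 = (10 + (-24 + 1 - 1*1))**2 = (10 + (-24 + 1 - 1))**2 = (10 - 24)**2 = (-14)**2 = 196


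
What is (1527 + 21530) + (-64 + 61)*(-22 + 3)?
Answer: 23114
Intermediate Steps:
(1527 + 21530) + (-64 + 61)*(-22 + 3) = 23057 - 3*(-19) = 23057 + 57 = 23114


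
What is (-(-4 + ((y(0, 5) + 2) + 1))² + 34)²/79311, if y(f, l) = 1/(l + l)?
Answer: 11015761/793110000 ≈ 0.013889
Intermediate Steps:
y(f, l) = 1/(2*l)
(-(-4 + ((y(0, 5) + 2) + 1))² + 34)²/79311 = (-(-4 + (((½)/5 + 2) + 1))² + 34)²/79311 = (-(-4 + (((½)*(⅕) + 2) + 1))² + 34)²*(1/79311) = (-(-4 + ((⅒ + 2) + 1))² + 34)²*(1/79311) = (-(-4 + (21/10 + 1))² + 34)²*(1/79311) = (-(-4 + 31/10)² + 34)²*(1/79311) = (-(-9/10)² + 34)²*(1/79311) = (-1*81/100 + 34)²*(1/79311) = (-81/100 + 34)²*(1/79311) = (3319/100)²*(1/79311) = (11015761/10000)*(1/79311) = 11015761/793110000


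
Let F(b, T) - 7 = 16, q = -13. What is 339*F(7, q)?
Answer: 7797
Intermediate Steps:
F(b, T) = 23 (F(b, T) = 7 + 16 = 23)
339*F(7, q) = 339*23 = 7797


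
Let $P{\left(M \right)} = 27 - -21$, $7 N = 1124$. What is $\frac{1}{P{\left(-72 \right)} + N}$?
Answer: $\frac{7}{1460} \approx 0.0047945$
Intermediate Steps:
$N = \frac{1124}{7}$ ($N = \frac{1}{7} \cdot 1124 = \frac{1124}{7} \approx 160.57$)
$P{\left(M \right)} = 48$ ($P{\left(M \right)} = 27 + 21 = 48$)
$\frac{1}{P{\left(-72 \right)} + N} = \frac{1}{48 + \frac{1124}{7}} = \frac{1}{\frac{1460}{7}} = \frac{7}{1460}$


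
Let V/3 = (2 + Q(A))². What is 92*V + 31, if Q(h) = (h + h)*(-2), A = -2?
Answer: 27631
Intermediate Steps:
Q(h) = -4*h (Q(h) = (2*h)*(-2) = -4*h)
V = 300 (V = 3*(2 - 4*(-2))² = 3*(2 + 8)² = 3*10² = 3*100 = 300)
92*V + 31 = 92*300 + 31 = 27600 + 31 = 27631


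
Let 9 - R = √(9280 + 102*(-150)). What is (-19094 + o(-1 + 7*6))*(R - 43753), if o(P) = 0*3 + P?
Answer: 833454432 + 38106*I*√1505 ≈ 8.3345e+8 + 1.4783e+6*I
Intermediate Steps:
o(P) = P (o(P) = 0 + P = P)
R = 9 - 2*I*√1505 (R = 9 - √(9280 + 102*(-150)) = 9 - √(9280 - 15300) = 9 - √(-6020) = 9 - 2*I*√1505 ≈ 9.0 - 77.589*I)
(-19094 + o(-1 + 7*6))*(R - 43753) = (-19094 + (-1 + 7*6))*((9 - 2*I*√1505) - 43753) = (-19094 + (-1 + 42))*(-43744 - 2*I*√1505) = (-19094 + 41)*(-43744 - 2*I*√1505) = -19053*(-43744 - 2*I*√1505) = 833454432 + 38106*I*√1505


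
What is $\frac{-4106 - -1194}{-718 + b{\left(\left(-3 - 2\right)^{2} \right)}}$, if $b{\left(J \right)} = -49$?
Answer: $\frac{224}{59} \approx 3.7966$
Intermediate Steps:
$\frac{-4106 - -1194}{-718 + b{\left(\left(-3 - 2\right)^{2} \right)}} = \frac{-4106 - -1194}{-718 - 49} = \frac{-4106 + \left(-652 + 1846\right)}{-767} = \left(-4106 + 1194\right) \left(- \frac{1}{767}\right) = \left(-2912\right) \left(- \frac{1}{767}\right) = \frac{224}{59}$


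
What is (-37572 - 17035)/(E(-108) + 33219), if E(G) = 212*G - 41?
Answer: -54607/10282 ≈ -5.3109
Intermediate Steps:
E(G) = -41 + 212*G
(-37572 - 17035)/(E(-108) + 33219) = (-37572 - 17035)/((-41 + 212*(-108)) + 33219) = -54607/((-41 - 22896) + 33219) = -54607/(-22937 + 33219) = -54607/10282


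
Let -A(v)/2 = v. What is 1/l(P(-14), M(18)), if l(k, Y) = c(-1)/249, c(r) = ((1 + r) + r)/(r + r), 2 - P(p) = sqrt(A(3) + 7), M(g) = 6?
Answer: 498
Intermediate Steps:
A(v) = -2*v
P(p) = 1 (P(p) = 2 - sqrt(-2*3 + 7) = 2 - sqrt(-6 + 7) = 2 - sqrt(1) = 2 - 1*1 = 2 - 1 = 1)
c(r) = (1 + 2*r)/(2*r) (c(r) = (1 + 2*r)/((2*r)) = (1 + 2*r)*(1/(2*r)) = (1 + 2*r)/(2*r))
l(k, Y) = 1/498 (l(k, Y) = ((1/2 - 1)/(-1))/249 = -1*(-1/2)*(1/249) = (1/2)*(1/249) = 1/498)
1/l(P(-14), M(18)) = 1/(1/498) = 498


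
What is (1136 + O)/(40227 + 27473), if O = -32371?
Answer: -6247/13540 ≈ -0.46137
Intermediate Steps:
(1136 + O)/(40227 + 27473) = (1136 - 32371)/(40227 + 27473) = -31235/67700 = -31235*1/67700 = -6247/13540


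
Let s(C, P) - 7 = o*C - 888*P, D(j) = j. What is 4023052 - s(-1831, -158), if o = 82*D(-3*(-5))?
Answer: 6134871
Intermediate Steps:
o = 1230 (o = 82*(-3*(-5)) = 82*15 = 1230)
s(C, P) = 7 - 888*P + 1230*C (s(C, P) = 7 + (1230*C - 888*P) = 7 + (-888*P + 1230*C) = 7 - 888*P + 1230*C)
4023052 - s(-1831, -158) = 4023052 - (7 - 888*(-158) + 1230*(-1831)) = 4023052 - (7 + 140304 - 2252130) = 4023052 - 1*(-2111819) = 4023052 + 2111819 = 6134871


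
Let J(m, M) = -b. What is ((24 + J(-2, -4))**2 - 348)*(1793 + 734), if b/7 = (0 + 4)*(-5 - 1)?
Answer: 92275932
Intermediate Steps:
b = -168 (b = 7*((0 + 4)*(-5 - 1)) = 7*(4*(-6)) = 7*(-24) = -168)
J(m, M) = 168 (J(m, M) = -1*(-168) = 168)
((24 + J(-2, -4))**2 - 348)*(1793 + 734) = ((24 + 168)**2 - 348)*(1793 + 734) = (192**2 - 348)*2527 = (36864 - 348)*2527 = 36516*2527 = 92275932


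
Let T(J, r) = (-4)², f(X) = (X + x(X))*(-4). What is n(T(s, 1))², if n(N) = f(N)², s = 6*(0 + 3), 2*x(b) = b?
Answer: 84934656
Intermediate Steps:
x(b) = b/2
f(X) = -6*X (f(X) = (X + X/2)*(-4) = (3*X/2)*(-4) = -6*X)
s = 18 (s = 6*3 = 18)
T(J, r) = 16
n(N) = 36*N² (n(N) = (-6*N)² = 36*N²)
n(T(s, 1))² = (36*16²)² = (36*256)² = 9216² = 84934656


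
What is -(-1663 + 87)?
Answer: 1576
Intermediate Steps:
-(-1663 + 87) = -1*(-1576) = 1576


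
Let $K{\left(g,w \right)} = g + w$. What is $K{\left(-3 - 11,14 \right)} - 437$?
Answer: $-437$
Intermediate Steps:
$K{\left(-3 - 11,14 \right)} - 437 = \left(\left(-3 - 11\right) + 14\right) - 437 = \left(-14 + 14\right) - 437 = 0 - 437 = -437$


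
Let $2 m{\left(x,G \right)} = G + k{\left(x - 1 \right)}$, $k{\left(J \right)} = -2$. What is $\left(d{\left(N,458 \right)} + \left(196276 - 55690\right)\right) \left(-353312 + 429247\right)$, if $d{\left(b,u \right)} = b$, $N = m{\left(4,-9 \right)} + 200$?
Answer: $\frac{21380334535}{2} \approx 1.069 \cdot 10^{10}$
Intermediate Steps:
$m{\left(x,G \right)} = -1 + \frac{G}{2}$ ($m{\left(x,G \right)} = \frac{G - 2}{2} = \frac{-2 + G}{2} = -1 + \frac{G}{2}$)
$N = \frac{389}{2}$ ($N = \left(-1 + \frac{1}{2} \left(-9\right)\right) + 200 = \left(-1 - \frac{9}{2}\right) + 200 = - \frac{11}{2} + 200 = \frac{389}{2} \approx 194.5$)
$\left(d{\left(N,458 \right)} + \left(196276 - 55690\right)\right) \left(-353312 + 429247\right) = \left(\frac{389}{2} + \left(196276 - 55690\right)\right) \left(-353312 + 429247\right) = \left(\frac{389}{2} + 140586\right) 75935 = \frac{281561}{2} \cdot 75935 = \frac{21380334535}{2}$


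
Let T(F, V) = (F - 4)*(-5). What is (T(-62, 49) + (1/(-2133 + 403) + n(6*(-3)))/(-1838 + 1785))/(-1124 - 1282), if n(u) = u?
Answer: -30288841/220606140 ≈ -0.13730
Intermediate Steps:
T(F, V) = 20 - 5*F (T(F, V) = (-4 + F)*(-5) = 20 - 5*F)
(T(-62, 49) + (1/(-2133 + 403) + n(6*(-3)))/(-1838 + 1785))/(-1124 - 1282) = ((20 - 5*(-62)) + (1/(-2133 + 403) + 6*(-3))/(-1838 + 1785))/(-1124 - 1282) = ((20 + 310) + (1/(-1730) - 18)/(-53))/(-2406) = (330 + (-1/1730 - 18)*(-1/53))*(-1/2406) = (330 - 31141/1730*(-1/53))*(-1/2406) = (330 + 31141/91690)*(-1/2406) = (30288841/91690)*(-1/2406) = -30288841/220606140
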